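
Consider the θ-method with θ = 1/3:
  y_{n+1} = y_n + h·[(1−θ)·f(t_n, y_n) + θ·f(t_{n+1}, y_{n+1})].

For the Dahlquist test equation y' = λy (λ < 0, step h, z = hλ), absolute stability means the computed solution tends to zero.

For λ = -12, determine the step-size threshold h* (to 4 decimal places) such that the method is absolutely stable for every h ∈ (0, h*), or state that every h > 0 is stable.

On y'=λy, z=hλ:
  y_{n+1} = y_n + z·[2/3·y_n + 1/3·y_{n+1}] ⇒ (1 − 1/3z)y_{n+1} = (1 + 2/3z)y_n
  so R(z) = (1 + 2/3z)/(1 − 1/3z).

Boundary: |R(x)|=1, x<0.
x=-0.98: |R|=0.2613
R=−1: 1+2/3x = −1+1/3x ⇒ -1/3x=2 ⇒ x=2/(-1/3)=-6.0000
Confirm numerically:
  x=-5.952: |R|=0.99464 <1
  x=-5.801: |R|=0.97739 <1
  x=-4.158: |R|=0.74267 <1
  x=-2.893: |R|=0.47276 <1
  x=-6.516: |R|=1.05422 >1
  x=-6.382: |R|=1.04072 >1
  x=-6.170: |R|=1.01854 >1
So |R|<1 on (-6.0000, 0).

(-6.0000,0); λ=-12 ⇒ h* = (6)/12 = 0.5000.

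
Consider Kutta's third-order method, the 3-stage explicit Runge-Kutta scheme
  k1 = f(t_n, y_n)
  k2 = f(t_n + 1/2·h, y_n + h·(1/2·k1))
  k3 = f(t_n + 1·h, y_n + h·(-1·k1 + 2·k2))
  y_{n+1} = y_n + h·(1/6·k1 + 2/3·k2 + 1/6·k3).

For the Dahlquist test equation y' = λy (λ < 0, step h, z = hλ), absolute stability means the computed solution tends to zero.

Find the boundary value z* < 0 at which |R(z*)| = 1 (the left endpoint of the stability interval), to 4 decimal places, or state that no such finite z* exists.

On y'=λy, z=hλ:
  order 3, 3-stage ⇒ R(z)=1+z+z^2/2+z^3/6
  (e.g. R(-1.07)=0.29828, |R|=0.29828)

Need |R(x)|<1, x<0.
x=-1.07: |R|=0.2983
|R(-2.63)|=1.2035 |R(-1.8)|=0.1520 |R(-1.27)|=0.1951
Bisect:
  x_lo=-3.0632 |R|=2.1621  x_hi=-0.0504 |R|=0.9508
  mid=-1.55681 |R|=0.02616 →hi
  mid=-2.31001 |R|=0.69637 →hi
  mid=-2.68661 |R|=1.30962 →lo
  mid=-2.49831 |R|=0.97643 →hi
  mid=-2.59246 |R|=1.13597 →lo
  mid=-2.54539 |R|=1.05448 →lo
  mid=-2.52185 |R|=1.01504 →lo
  mid=-2.51008 |R|=0.99563 →hi
  ...
  [-2.51284,-2.51266] ⇒ x*=-2.5127
Interval (-2.5127, 0).

left endpoint -2.5127.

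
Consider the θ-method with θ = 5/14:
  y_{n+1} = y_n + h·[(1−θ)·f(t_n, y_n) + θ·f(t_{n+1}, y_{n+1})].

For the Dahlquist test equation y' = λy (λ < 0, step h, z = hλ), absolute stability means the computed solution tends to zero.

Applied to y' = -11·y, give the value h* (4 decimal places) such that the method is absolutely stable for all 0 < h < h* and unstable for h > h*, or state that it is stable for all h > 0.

(-7.0000,0); λ=-11 ⇒ h* = (7)/11 = 0.6364.

Set f=λy, z=hλ:
  y_{n+1} = y_n + z·[9/14·y_n + 5/14·y_{n+1}] ⇒ (1 − 5/14z)y_{n+1} = (1 + 9/14z)y_n
  R(z) = (1 + 9/14z)/(1 − 5/14z).

Solve |R(x)|<1 on ℝ⁻.
x=-0.32: |R|=0.7128
R=−1: 1+9/14x = −1+5/14x ⇒ -2/7x=2 ⇒ x=2/(-2/7)=-7.0000
Confirm numerically:
  x=-6.936: |R|=0.99474 <1
  x=-6.267: |R|=0.93533 <1
  x=-4.337: |R|=0.70150 <1
  x=-4.281: |R|=0.69281 <1
  x=-7.330: |R|=1.02606 >1
  x=-7.231: |R|=1.01842 >1
  x=-7.181: |R|=1.01451 >1
So |R|<1 on (-7.0000, 0).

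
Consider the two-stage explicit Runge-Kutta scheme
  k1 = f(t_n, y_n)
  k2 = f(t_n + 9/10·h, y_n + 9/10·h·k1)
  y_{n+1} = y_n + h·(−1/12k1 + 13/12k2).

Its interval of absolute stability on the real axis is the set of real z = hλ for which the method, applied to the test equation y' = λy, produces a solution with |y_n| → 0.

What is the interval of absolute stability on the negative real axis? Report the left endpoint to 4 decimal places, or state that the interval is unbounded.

(-1.0256, 0).

Set f=λy, z=hλ:
  k1=λy_n ⇒ h·k1=z·y_n;  k2=λ(1+9/10z)y_n ⇒ h·k2=z(1+9/10z)y_n
  y_{n+1}/y_n = 1 − 1/12z + 13/12z(1+9/10z) = 1 + z + 39/40z²
  R(z) = 1 + z + 39/40z².

Find x<0 with |R(x)|<1.
x=-0.34: |R|=0.7727
R=1: x+39/40x²=0 ⇒ x=−40/39=-1.0256; min R=1−1/(4·39/40)=0.7436>−1
Confirm numerically:
  x=-0.812: |R|=0.83086 <1
  x=-0.689: |R|=0.77385 <1
  x=-0.688: |R|=0.77351 <1
  x=-1.309: |R|=1.36164 >1
  x=-1.189: |R|=1.18938 >1
Interval (-1.0256, 0).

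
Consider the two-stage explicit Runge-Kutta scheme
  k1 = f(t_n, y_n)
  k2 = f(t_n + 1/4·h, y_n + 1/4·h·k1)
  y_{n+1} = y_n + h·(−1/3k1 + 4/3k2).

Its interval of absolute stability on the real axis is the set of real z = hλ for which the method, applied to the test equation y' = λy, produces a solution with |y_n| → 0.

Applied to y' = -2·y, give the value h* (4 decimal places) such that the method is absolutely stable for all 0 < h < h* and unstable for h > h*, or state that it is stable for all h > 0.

Set f=λy, z=hλ:
  k1=λy_n ⇒ h·k1=z·y_n;  k2=λ(1+1/4z)y_n ⇒ h·k2=z(1+1/4z)y_n
  y_{n+1}/y_n = 1 − 1/3z + 4/3z(1+1/4z) = 1 + z + 1/3z²
  so R(z) = 1 + z + 1/3z².

Boundary: |R(x)|=1, x<0.
x=-0.6: |R|=0.5200
R=1: x+1/3x²=0 ⇒ x=−3=-3.0000; min R=1−1/(4·1/3)=0.2500>−1
Confirm numerically:
  x=-2.889: |R|=0.89311 <1
  x=-1.462: |R|=0.25048 <1
  x=-1.331: |R|=0.25952 <1
  x=-3.436: |R|=1.49937 >1
  x=-3.423: |R|=1.48264 >1
Interval (-3.0000, 0).

(-3.0000,0); λ=-2 ⇒ h* = (3)/2 = 1.5000.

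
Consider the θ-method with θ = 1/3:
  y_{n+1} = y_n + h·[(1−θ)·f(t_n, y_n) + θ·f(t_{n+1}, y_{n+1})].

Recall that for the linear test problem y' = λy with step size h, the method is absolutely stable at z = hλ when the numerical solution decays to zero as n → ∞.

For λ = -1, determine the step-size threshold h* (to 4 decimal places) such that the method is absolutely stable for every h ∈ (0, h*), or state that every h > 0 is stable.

(-6.0000,0); λ=-1 ⇒ h* = (6)/1 = 6.0000.

Test eqn y'=λy, z=hλ:
  y_{n+1} = y_n + z·[2/3·y_n + 1/3·y_{n+1}] ⇒ (1 − 1/3z)y_{n+1} = (1 + 2/3z)y_n
  so R(z) = (1 + 2/3z)/(1 − 1/3z).

Need |R(x)|<1, x<0.
x=-0.97: |R|=0.2670
R=−1: 1+2/3x = −1+1/3x ⇒ -1/3x=2 ⇒ x=2/(-1/3)=-6.0000
Confirm numerically:
  x=-5.353: |R|=0.92254 <1
  x=-4.028: |R|=0.71941 <1
  x=-3.924: |R|=0.70017 <1
  x=-6.287: |R|=1.03090 >1
  x=-6.281: |R|=1.03028 >1
Stable set (-6.0000, 0).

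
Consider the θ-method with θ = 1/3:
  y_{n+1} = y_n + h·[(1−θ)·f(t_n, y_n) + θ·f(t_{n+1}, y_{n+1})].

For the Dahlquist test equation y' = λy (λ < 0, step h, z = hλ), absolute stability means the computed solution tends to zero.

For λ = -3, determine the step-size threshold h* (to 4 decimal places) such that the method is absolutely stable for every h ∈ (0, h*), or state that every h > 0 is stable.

(-6.0000,0); λ=-3 ⇒ h* = (6)/3 = 2.0000.

Test eqn y'=λy, z=hλ:
  y_{n+1} = y_n + z·[2/3·y_n + 1/3·y_{n+1}] ⇒ (1 − 1/3z)y_{n+1} = (1 + 2/3z)y_n
  Hence R(z) = (1 + 2/3z)/(1 − 1/3z).

Find x<0 with |R(x)|<1.
x=-0.35: |R|=0.6866
R=−1: 1+2/3x = −1+1/3x ⇒ -1/3x=2 ⇒ x=2/(-1/3)=-6.0000
Confirm numerically:
  x=-5.074: |R|=0.88531 <1
  x=-4.859: |R|=0.85482 <1
  x=-3.698: |R|=0.65632 <1
  x=-3.629: |R|=0.64233 <1
  x=-6.523: |R|=1.05492 >1
  x=-6.198: |R|=1.02153 >1
  x=-6.138: |R|=1.01510 >1
Interval (-6.0000, 0).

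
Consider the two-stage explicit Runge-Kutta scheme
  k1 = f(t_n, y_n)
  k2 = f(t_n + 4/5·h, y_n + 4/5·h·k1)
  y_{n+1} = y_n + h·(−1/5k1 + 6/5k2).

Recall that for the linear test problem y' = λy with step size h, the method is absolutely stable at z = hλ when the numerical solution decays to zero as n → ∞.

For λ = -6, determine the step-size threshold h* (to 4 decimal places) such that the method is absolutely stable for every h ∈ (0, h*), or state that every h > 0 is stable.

(-1.0417,0); λ=-6 ⇒ h* = (25/24)/6 = 0.1736.

Set f=λy, z=hλ:
  k1=λy_n ⇒ h·k1=z·y_n;  k2=λ(1+4/5z)y_n ⇒ h·k2=z(1+4/5z)y_n
  y_{n+1}/y_n = 1 − 1/5z + 6/5z(1+4/5z) = 1 + z + 24/25z²
  so R(z) = 1 + z + 24/25z².

Solve |R(x)|<1 on ℝ⁻.
x=-1.06: |R|=1.0187
R=1: x+24/25x²=0 ⇒ x=−25/24=-1.0417; min R=1−1/(4·24/25)=0.7396>−1
Confirm numerically:
  x=-0.894: |R|=0.87327 <1
  x=-0.893: |R|=0.87255 <1
  x=-0.597: |R|=0.74515 <1
  x=-1.418: |R|=1.51230 >1
  x=-1.273: |R|=1.28271 >1
  x=-1.147: |R|=1.11598 >1
Interval (-1.0417, 0).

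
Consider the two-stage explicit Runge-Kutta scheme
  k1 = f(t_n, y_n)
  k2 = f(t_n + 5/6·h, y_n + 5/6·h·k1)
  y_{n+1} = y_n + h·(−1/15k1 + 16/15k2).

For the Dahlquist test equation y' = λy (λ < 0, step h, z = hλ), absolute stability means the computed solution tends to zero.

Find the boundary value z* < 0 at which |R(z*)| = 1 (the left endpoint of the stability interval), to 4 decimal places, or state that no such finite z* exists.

left endpoint -1.1250.

Set f=λy, z=hλ:
  k1=λy_n ⇒ h·k1=z·y_n;  k2=λ(1+5/6z)y_n ⇒ h·k2=z(1+5/6z)y_n
  y_{n+1}/y_n = 1 − 1/15z + 16/15z(1+5/6z) = 1 + z + 8/9z²
  ⇒ R(z) = 1 + z + 8/9z².

Boundary: |R(x)|=1, x<0.
x=-0.43: |R|=0.7344
R=1: x+8/9x²=0 ⇒ x=−9/8=-1.1250; min R=1−1/(4·8/9)=0.7188>−1
Confirm numerically:
  x=-1.080: |R|=0.95680 <1
  x=-0.784: |R|=0.76236 <1
  x=-0.638: |R|=0.72382 <1
  x=-0.615: |R|=0.72120 <1
  x=-1.722: |R|=1.91381 >1
  x=-1.680: |R|=1.82880 >1
  x=-1.435: |R|=1.39542 >1
Interval (-1.1250, 0).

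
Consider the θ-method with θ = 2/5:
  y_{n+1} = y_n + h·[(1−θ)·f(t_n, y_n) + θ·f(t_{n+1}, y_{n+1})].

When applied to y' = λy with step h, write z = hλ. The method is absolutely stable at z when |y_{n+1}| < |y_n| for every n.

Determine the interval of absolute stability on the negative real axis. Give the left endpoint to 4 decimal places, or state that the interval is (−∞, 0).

(-10.0000, 0).

On y'=λy, z=hλ:
  y_{n+1} = y_n + z·[3/5·y_n + 2/5·y_{n+1}] ⇒ (1 − 2/5z)y_{n+1} = (1 + 3/5z)y_n
  Hence R(z) = (1 + 3/5z)/(1 − 2/5z).

Need |R(x)|<1, x<0.
x=-1.19: |R|=0.1938
R=−1: 1+3/5x = −1+2/5x ⇒ -1/5x=2 ⇒ x=2/(-1/5)=-10.0000
Confirm numerically:
  x=-9.291: |R|=0.96993 <1
  x=-7.352: |R|=0.86561 <1
  x=-4.662: |R|=0.62734 <1
  x=-10.116: |R|=1.00460 >1
  x=-10.094: |R|=1.00373 >1
Interval (-10.0000, 0).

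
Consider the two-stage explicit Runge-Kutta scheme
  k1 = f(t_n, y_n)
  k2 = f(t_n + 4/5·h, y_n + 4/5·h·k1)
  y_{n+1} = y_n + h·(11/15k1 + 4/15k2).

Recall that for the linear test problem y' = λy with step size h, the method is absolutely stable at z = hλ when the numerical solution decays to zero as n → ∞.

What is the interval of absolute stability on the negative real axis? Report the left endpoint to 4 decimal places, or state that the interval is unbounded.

Set f=λy, z=hλ:
  k1=λy_n ⇒ h·k1=z·y_n;  k2=λ(1+4/5z)y_n ⇒ h·k2=z(1+4/5z)y_n
  y_{n+1}/y_n = 1 + 11/15z + 4/15z(1+4/5z) = 1 + z + 16/75z²
  R(z) = 1 + z + 16/75z².

Solve |R(x)|<1 on ℝ⁻.
x=-1.05: |R|=0.1852
R=1: x+16/75x²=0 ⇒ x=−75/16=-4.6875; min R=1−1/(4·16/75)=-0.1719>−1
Confirm numerically:
  x=-3.708: |R|=0.22518 <1
  x=-3.684: |R|=0.21133 <1
  x=-2.978: |R|=0.08606 <1
  x=-5.232: |R|=1.60775 >1
  x=-4.900: |R|=1.22213 >1
Interval (-4.6875, 0).

z∈(-4.6875,0).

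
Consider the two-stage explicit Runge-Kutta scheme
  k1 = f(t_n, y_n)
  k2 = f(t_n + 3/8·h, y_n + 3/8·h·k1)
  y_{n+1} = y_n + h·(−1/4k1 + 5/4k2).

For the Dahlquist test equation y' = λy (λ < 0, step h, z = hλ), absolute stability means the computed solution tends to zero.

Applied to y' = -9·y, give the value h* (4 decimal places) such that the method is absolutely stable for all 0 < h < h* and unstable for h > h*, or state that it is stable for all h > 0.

(-2.1333,0); λ=-9 ⇒ h* = (32/15)/9 = 0.2370.

Test eqn y'=λy, z=hλ:
  k1=λy_n ⇒ h·k1=z·y_n;  k2=λ(1+3/8z)y_n ⇒ h·k2=z(1+3/8z)y_n
  y_{n+1}/y_n = 1 − 1/4z + 5/4z(1+3/8z) = 1 + z + 15/32z²
  so R(z) = 1 + z + 15/32z².

Boundary: |R(x)|=1, x<0.
x=-1.53: |R|=0.5673
R=1: x+15/32x²=0 ⇒ x=−32/15=-2.1333; min R=1−1/(4·15/32)=0.4667>−1
Confirm numerically:
  x=-1.465: |R|=0.54104 <1
  x=-1.330: |R|=0.49917 <1
  x=-1.288: |R|=0.48963 <1
  x=-1.077: |R|=0.46672 <1
  x=-2.582: |R|=1.54303 >1
  x=-2.354: |R|=1.24349 >1
So |R|<1 on (-2.1333, 0).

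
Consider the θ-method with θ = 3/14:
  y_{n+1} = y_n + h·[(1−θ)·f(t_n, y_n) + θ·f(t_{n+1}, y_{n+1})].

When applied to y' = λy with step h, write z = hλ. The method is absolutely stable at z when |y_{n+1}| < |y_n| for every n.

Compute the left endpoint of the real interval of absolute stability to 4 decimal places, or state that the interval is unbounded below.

With y'=λy (z=hλ):
  y_{n+1} = y_n + z·[11/14·y_n + 3/14·y_{n+1}] ⇒ (1 − 3/14z)y_{n+1} = (1 + 11/14z)y_n
  Hence R(z) = (1 + 11/14z)/(1 − 3/14z).

Find x<0 with |R(x)|<1.
x=-1.79: |R|=0.2938
R=−1: 1+11/14x = −1+3/14x ⇒ -4/7x=2 ⇒ x=2/(-4/7)=-3.5000
Confirm numerically:
  x=-2.970: |R|=0.81493 <1
  x=-2.723: |R|=0.71961 <1
  x=-2.400: |R|=0.58491 <1
  x=-1.808: |R|=0.30313 <1
  x=-3.986: |R|=1.14978 >1
  x=-3.871: |R|=1.11588 >1
  x=-3.763: |R|=1.08320 >1
Stable set (-3.5000, 0).

z* = -3.5000.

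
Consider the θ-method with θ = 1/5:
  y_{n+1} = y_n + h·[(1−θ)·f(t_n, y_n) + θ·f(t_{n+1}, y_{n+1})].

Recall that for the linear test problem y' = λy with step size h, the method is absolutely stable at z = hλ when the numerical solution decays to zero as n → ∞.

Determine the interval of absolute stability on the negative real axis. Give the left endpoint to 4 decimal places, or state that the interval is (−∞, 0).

(-3.3333, 0).

Set f=λy, z=hλ:
  y_{n+1} = y_n + z·[4/5·y_n + 1/5·y_{n+1}] ⇒ (1 − 1/5z)y_{n+1} = (1 + 4/5z)y_n
  Hence R(z) = (1 + 4/5z)/(1 − 1/5z).

Solve |R(x)|<1 on ℝ⁻.
x=-0.44: |R|=0.5956
R=−1: 1+4/5x = −1+1/5x ⇒ -3/5x=2 ⇒ x=2/(-3/5)=-3.3333
Confirm numerically:
  x=-2.998: |R|=0.87422 <1
  x=-2.427: |R|=0.63390 <1
  x=-1.752: |R|=0.29739 <1
  x=-3.910: |R|=1.19416 >1
  x=-3.870: |R|=1.18151 >1
Interval (-3.3333, 0).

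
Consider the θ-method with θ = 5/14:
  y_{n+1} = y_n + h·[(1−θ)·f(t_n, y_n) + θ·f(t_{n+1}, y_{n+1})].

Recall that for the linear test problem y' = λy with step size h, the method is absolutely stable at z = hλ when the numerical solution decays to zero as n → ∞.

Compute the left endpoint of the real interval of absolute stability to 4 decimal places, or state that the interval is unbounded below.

left endpoint -7.0000.

Test eqn y'=λy, z=hλ:
  y_{n+1} = y_n + z·[9/14·y_n + 5/14·y_{n+1}] ⇒ (1 − 5/14z)y_{n+1} = (1 + 9/14z)y_n
  R(z) = (1 + 9/14z)/(1 − 5/14z).

Solve |R(x)|<1 on ℝ⁻.
x=-1.58: |R|=0.0100
R=−1: 1+9/14x = −1+5/14x ⇒ -2/7x=2 ⇒ x=2/(-2/7)=-7.0000
Confirm numerically:
  x=-6.847: |R|=0.98731 <1
  x=-6.638: |R|=0.96932 <1
  x=-5.121: |R|=0.81023 <1
  x=-4.821: |R|=0.77126 <1
  x=-7.559: |R|=1.04317 >1
  x=-7.316: |R|=1.02499 >1
  x=-7.136: |R|=1.01095 >1
Stable set (-7.0000, 0).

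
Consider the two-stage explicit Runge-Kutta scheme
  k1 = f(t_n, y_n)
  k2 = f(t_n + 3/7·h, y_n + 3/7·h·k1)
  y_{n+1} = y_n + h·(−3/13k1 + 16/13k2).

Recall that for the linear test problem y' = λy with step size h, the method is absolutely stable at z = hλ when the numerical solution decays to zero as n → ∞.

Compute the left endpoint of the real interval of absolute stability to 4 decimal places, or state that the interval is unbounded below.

Test eqn y'=λy, z=hλ:
  k1=λy_n ⇒ h·k1=z·y_n;  k2=λ(1+3/7z)y_n ⇒ h·k2=z(1+3/7z)y_n
  y_{n+1}/y_n = 1 − 3/13z + 16/13z(1+3/7z) = 1 + z + 48/91z²
  ⇒ R(z) = 1 + z + 48/91z².

Solve |R(x)|<1 on ℝ⁻.
x=-0.7: |R|=0.5585
R=1: x+48/91x²=0 ⇒ x=−91/48=-1.8958; min R=1−1/(4·48/91)=0.5260>−1
Confirm numerically:
  x=-1.324: |R|=0.60065 <1
  x=-1.156: |R|=0.54888 <1
  x=-1.035: |R|=0.53004 <1
  x=-1.001: |R|=0.52753 <1
  x=-2.251: |R|=1.42170 >1
  x=-1.926: |R|=1.03065 >1
Stable set (-1.8958, 0).

left endpoint -1.8958.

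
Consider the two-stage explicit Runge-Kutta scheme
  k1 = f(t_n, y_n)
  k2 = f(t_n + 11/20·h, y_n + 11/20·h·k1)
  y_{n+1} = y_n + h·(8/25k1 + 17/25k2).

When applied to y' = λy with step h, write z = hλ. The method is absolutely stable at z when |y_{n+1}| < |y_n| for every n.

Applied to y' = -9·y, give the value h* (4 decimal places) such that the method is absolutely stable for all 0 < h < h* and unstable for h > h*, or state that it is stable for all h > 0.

With y'=λy (z=hλ):
  k1=λy_n ⇒ h·k1=z·y_n;  k2=λ(1+11/20z)y_n ⇒ h·k2=z(1+11/20z)y_n
  y_{n+1}/y_n = 1 + 8/25z + 17/25z(1+11/20z) = 1 + z + 187/500z²
  so R(z) = 1 + z + 187/500z².

Find x<0 with |R(x)|<1.
x=-1.77: |R|=0.4017
R=1: x+187/500x²=0 ⇒ x=−500/187=-2.6738; min R=1−1/(4·187/500)=0.3316>−1
Confirm numerically:
  x=-1.763: |R|=0.39946 <1
  x=-1.740: |R|=0.39232 <1
  x=-1.554: |R|=0.34918 <1
  x=-3.249: |R|=1.69894 >1
  x=-3.214: |R|=1.64934 >1
  x=-2.822: |R|=1.15642 >1
Interval (-2.6738, 0).

(-2.6738,0); λ=-9 ⇒ h* = (500/187)/9 = 0.2971.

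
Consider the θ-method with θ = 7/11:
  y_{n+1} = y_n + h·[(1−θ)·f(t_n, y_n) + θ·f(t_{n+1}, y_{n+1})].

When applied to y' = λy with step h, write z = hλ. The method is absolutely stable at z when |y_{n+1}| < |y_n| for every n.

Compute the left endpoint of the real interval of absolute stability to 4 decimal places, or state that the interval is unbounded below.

With y'=λy (z=hλ):
  y_{n+1} = y_n + z·[4/11·y_n + 7/11·y_{n+1}] ⇒ (1 − 7/11z)y_{n+1} = (1 + 4/11z)y_n
  ⇒ R(z) = (1 + 4/11z)/(1 − 7/11z).

Need |R(x)|<1, x<0.
x=-1.34: |R|=0.2767
x=-2: |R|=0.1200
x=-10: |R|=0.3580
x=-100: |R|=0.5471
θ=7/11≥1/2 ⇒ |1+4/11x|<|1−7/11x| ∀x<0 ⇒ stable on all of ℝ⁻.

unbounded; (−∞, 0).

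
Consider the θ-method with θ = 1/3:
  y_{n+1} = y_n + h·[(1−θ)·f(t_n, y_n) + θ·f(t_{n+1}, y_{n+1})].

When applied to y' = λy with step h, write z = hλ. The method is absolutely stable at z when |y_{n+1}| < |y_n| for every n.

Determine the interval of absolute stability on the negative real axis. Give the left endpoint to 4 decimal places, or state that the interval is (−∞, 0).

(-6.0000, 0).

On y'=λy, z=hλ:
  y_{n+1} = y_n + z·[2/3·y_n + 1/3·y_{n+1}] ⇒ (1 − 1/3z)y_{n+1} = (1 + 2/3z)y_n
  R(z) = (1 + 2/3z)/(1 − 1/3z).

Need |R(x)|<1, x<0.
x=-0.8: |R|=0.3684
R=−1: 1+2/3x = −1+1/3x ⇒ -1/3x=2 ⇒ x=2/(-1/3)=-6.0000
Confirm numerically:
  x=-3.554: |R|=0.62679 <1
  x=-2.574: |R|=0.38536 <1
  x=-2.537: |R|=0.37457 <1
  x=-6.514: |R|=1.05403 >1
  x=-6.048: |R|=1.00531 >1
So |R|<1 on (-6.0000, 0).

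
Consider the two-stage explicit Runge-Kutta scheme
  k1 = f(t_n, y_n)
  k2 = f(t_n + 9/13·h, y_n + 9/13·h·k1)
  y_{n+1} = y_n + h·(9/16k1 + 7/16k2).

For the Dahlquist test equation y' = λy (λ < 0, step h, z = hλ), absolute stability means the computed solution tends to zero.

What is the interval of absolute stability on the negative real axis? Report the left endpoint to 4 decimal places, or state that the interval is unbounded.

Test eqn y'=λy, z=hλ:
  k1=λy_n ⇒ h·k1=z·y_n;  k2=λ(1+9/13z)y_n ⇒ h·k2=z(1+9/13z)y_n
  y_{n+1}/y_n = 1 + 9/16z + 7/16z(1+9/13z) = 1 + z + 63/208z²
  ⇒ R(z) = 1 + z + 63/208z².

Need |R(x)|<1, x<0.
x=-0.3: |R|=0.7273
R=1: x+63/208x²=0 ⇒ x=−208/63=-3.3016; min R=1−1/(4·63/208)=0.1746>−1
Confirm numerically:
  x=-2.811: |R|=0.58231 <1
  x=-2.584: |R|=0.43838 <1
  x=-1.356: |R|=0.20092 <1
  x=-3.757: |R|=1.51823 >1
  x=-3.424: |R|=1.12695 >1
Stable set (-3.3016, 0).

z∈(-3.3016,0).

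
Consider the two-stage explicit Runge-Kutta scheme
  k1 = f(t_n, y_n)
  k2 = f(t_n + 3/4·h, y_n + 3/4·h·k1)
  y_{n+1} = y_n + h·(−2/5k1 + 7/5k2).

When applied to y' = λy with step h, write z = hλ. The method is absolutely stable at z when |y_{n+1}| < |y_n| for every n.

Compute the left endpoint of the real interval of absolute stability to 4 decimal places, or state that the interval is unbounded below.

With y'=λy (z=hλ):
  k1=λy_n ⇒ h·k1=z·y_n;  k2=λ(1+3/4z)y_n ⇒ h·k2=z(1+3/4z)y_n
  y_{n+1}/y_n = 1 − 2/5z + 7/5z(1+3/4z) = 1 + z + 21/20z²
  ⇒ R(z) = 1 + z + 21/20z².

Find x<0 with |R(x)|<1.
x=-0.97: |R|=1.0179
R=1: x+21/20x²=0 ⇒ x=−20/21=-0.9524; min R=1−1/(4·21/20)=0.7619>−1
Confirm numerically:
  x=-0.838: |R|=0.89936 <1
  x=-0.785: |R|=0.86204 <1
  x=-0.612: |R|=0.78127 <1
  x=-0.572: |R|=0.77154 <1
  x=-1.538: |R|=1.94572 >1
  x=-1.434: |R|=1.72517 >1
  x=-1.207: |R|=1.32269 >1
Stable set (-0.9524, 0).

left endpoint -0.9524.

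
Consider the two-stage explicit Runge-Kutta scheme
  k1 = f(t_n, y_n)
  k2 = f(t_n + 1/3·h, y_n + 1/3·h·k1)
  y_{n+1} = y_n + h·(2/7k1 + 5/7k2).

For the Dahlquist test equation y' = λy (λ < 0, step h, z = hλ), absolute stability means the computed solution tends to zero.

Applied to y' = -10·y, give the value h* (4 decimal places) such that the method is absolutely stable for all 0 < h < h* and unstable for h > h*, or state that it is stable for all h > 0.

(-4.2000,0); λ=-10 ⇒ h* = (21/5)/10 = 0.4200.

Test eqn y'=λy, z=hλ:
  k1=λy_n ⇒ h·k1=z·y_n;  k2=λ(1+1/3z)y_n ⇒ h·k2=z(1+1/3z)y_n
  y_{n+1}/y_n = 1 + 2/7z + 5/7z(1+1/3z) = 1 + z + 5/21z²
  so R(z) = 1 + z + 5/21z².

Find x<0 with |R(x)|<1.
x=-1.7: |R|=0.0119
R=1: x+5/21x²=0 ⇒ x=−21/5=-4.2000; min R=1−1/(4·5/21)=-0.0500>−1
Confirm numerically:
  x=-3.532: |R|=0.43824 <1
  x=-3.141: |R|=0.20802 <1
  x=-2.186: |R|=0.04824 <1
  x=-4.449: |R|=1.26376 >1
  x=-4.426: |R|=1.23816 >1
So |R|<1 on (-4.2000, 0).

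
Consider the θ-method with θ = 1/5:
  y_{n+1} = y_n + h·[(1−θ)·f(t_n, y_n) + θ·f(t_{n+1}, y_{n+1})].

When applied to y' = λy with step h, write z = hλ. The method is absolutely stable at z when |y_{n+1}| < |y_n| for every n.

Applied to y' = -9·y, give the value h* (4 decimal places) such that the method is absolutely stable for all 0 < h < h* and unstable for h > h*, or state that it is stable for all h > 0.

On y'=λy, z=hλ:
  y_{n+1} = y_n + z·[4/5·y_n + 1/5·y_{n+1}] ⇒ (1 − 1/5z)y_{n+1} = (1 + 4/5z)y_n
  Hence R(z) = (1 + 4/5z)/(1 − 1/5z).

Solve |R(x)|<1 on ℝ⁻.
x=-1.4: |R|=0.0937
R=−1: 1+4/5x = −1+1/5x ⇒ -3/5x=2 ⇒ x=2/(-3/5)=-3.3333
Confirm numerically:
  x=-3.046: |R|=0.89287 <1
  x=-2.224: |R|=0.53931 <1
  x=-2.210: |R|=0.53259 <1
  x=-3.832: |R|=1.16938 >1
  x=-3.774: |R|=1.15067 >1
  x=-3.367: |R|=1.01207 >1
Stable set (-3.3333, 0).

(-3.3333,0); λ=-9 ⇒ h* = (10/3)/9 = 0.3704.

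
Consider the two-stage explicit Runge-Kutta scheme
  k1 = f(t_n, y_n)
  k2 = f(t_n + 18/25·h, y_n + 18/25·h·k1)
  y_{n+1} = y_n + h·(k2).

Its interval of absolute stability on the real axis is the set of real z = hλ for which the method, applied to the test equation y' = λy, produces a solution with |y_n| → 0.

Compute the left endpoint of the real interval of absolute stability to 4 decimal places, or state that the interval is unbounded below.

Test eqn y'=λy, z=hλ:
  k1=λy_n ⇒ h·k1=z·y_n;  k2=λ(1+18/25z)y_n ⇒ h·k2=z(1+18/25z)y_n
  y_{n+1}/y_n = 1 + z(1+18/25z) = 1 + z + 18/25z²
  ⇒ R(z) = 1 + z + 18/25z².

Solve |R(x)|<1 on ℝ⁻.
x=-1.12: |R|=0.7832
R=1: x+18/25x²=0 ⇒ x=−25/18=-1.3889; min R=1−1/(4·18/25)=0.6528>−1
Confirm numerically:
  x=-0.966: |R|=0.70587 <1
  x=-0.944: |R|=0.69762 <1
  x=-0.808: |R|=0.66206 <1
  x=-0.806: |R|=0.66174 <1
  x=-1.934: |R|=1.75906 >1
  x=-1.726: |R|=1.41893 >1
  x=-1.579: |R|=1.21613 >1
So |R|<1 on (-1.3889, 0).

left endpoint -1.3889.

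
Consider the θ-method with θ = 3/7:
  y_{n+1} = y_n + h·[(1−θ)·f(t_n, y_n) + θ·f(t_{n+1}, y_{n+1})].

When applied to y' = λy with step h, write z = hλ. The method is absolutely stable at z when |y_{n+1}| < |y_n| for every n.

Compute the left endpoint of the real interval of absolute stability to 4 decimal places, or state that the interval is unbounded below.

With y'=λy (z=hλ):
  y_{n+1} = y_n + z·[4/7·y_n + 3/7·y_{n+1}] ⇒ (1 − 3/7z)y_{n+1} = (1 + 4/7z)y_n
  Hence R(z) = (1 + 4/7z)/(1 − 3/7z).

Need |R(x)|<1, x<0.
x=-0.33: |R|=0.7109
R=−1: 1+4/7x = −1+3/7x ⇒ -1/7x=2 ⇒ x=2/(-1/7)=-14.0000
Confirm numerically:
  x=-11.839: |R|=0.94917 <1
  x=-10.865: |R|=0.92082 <1
  x=-10.363: |R|=0.90451 <1
  x=-7.829: |R|=0.79759 <1
  x=-14.513: |R|=1.01015 >1
  x=-14.433: |R|=1.00861 >1
  x=-14.316: |R|=1.00633 >1
Stable set (-14.0000, 0).

z* = -14.0000.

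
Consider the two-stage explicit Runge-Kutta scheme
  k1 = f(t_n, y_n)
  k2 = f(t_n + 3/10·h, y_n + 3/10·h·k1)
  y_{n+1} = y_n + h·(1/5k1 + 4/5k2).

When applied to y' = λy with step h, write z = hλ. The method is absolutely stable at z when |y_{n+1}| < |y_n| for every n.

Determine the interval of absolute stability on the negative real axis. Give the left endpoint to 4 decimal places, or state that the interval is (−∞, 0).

Set f=λy, z=hλ:
  k1=λy_n ⇒ h·k1=z·y_n;  k2=λ(1+3/10z)y_n ⇒ h·k2=z(1+3/10z)y_n
  y_{n+1}/y_n = 1 + 1/5z + 4/5z(1+3/10z) = 1 + z + 6/25z²
  R(z) = 1 + z + 6/25z².

Solve |R(x)|<1 on ℝ⁻.
x=-1.16: |R|=0.1629
R=1: x+6/25x²=0 ⇒ x=−25/6=-4.1667; min R=1−1/(4·6/25)=-0.0417>−1
Confirm numerically:
  x=-3.543: |R|=0.46968 <1
  x=-2.718: |R|=0.05501 <1
  x=-2.179: |R|=0.03947 <1
  x=-4.714: |R|=1.61923 >1
  x=-4.351: |R|=1.19249 >1
  x=-4.229: |R|=1.06327 >1
Stable set (-4.1667, 0).

z∈(-4.1667,0).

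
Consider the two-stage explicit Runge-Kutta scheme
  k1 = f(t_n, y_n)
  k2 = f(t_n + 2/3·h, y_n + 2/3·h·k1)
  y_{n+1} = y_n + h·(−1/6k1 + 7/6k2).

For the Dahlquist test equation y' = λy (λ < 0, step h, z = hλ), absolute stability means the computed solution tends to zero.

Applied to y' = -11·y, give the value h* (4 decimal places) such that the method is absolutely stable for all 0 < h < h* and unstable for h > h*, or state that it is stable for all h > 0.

On y'=λy, z=hλ:
  k1=λy_n ⇒ h·k1=z·y_n;  k2=λ(1+2/3z)y_n ⇒ h·k2=z(1+2/3z)y_n
  y_{n+1}/y_n = 1 − 1/6z + 7/6z(1+2/3z) = 1 + z + 7/9z²
  so R(z) = 1 + z + 7/9z².

Find x<0 with |R(x)|<1.
x=-1.56: |R|=1.3328
R=1: x+7/9x²=0 ⇒ x=−9/7=-1.2857; min R=1−1/(4·7/9)=0.6786>−1
Confirm numerically:
  x=-1.230: |R|=0.94670 <1
  x=-1.129: |R|=0.86239 <1
  x=-0.771: |R|=0.69134 <1
  x=-0.575: |R|=0.68215 <1
  x=-1.824: |R|=1.76365 >1
  x=-1.713: |R|=1.56929 >1
  x=-1.604: |R|=1.39708 >1
Stable set (-1.2857, 0).

(-1.2857,0); λ=-11 ⇒ h* = (9/7)/11 = 0.1169.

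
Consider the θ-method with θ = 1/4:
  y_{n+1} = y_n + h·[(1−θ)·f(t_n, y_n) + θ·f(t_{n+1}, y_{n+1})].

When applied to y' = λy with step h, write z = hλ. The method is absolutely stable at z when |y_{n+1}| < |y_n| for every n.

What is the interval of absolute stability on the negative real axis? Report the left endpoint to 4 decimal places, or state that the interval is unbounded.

Set f=λy, z=hλ:
  y_{n+1} = y_n + z·[3/4·y_n + 1/4·y_{n+1}] ⇒ (1 − 1/4z)y_{n+1} = (1 + 3/4z)y_n
  Hence R(z) = (1 + 3/4z)/(1 − 1/4z).

Find x<0 with |R(x)|<1.
x=-1.05: |R|=0.1683
R=−1: 1+3/4x = −1+1/4x ⇒ -1/2x=2 ⇒ x=2/(-1/2)=-4.0000
Confirm numerically:
  x=-3.570: |R|=0.88639 <1
  x=-2.004: |R|=0.33511 <1
  x=-1.856: |R|=0.26776 <1
  x=-4.263: |R|=1.06366 >1
  x=-4.181: |R|=1.04425 >1
So |R|<1 on (-4.0000, 0).

z∈(-4.0000,0).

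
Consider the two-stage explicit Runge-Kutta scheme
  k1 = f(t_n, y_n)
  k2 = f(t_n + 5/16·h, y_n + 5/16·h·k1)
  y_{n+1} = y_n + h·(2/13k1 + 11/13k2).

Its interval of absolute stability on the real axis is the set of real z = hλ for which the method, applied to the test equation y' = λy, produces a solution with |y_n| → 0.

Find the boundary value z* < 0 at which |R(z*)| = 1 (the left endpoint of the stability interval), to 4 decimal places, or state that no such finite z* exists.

z* = -3.7818.

With y'=λy (z=hλ):
  k1=λy_n ⇒ h·k1=z·y_n;  k2=λ(1+5/16z)y_n ⇒ h·k2=z(1+5/16z)y_n
  y_{n+1}/y_n = 1 + 2/13z + 11/13z(1+5/16z) = 1 + z + 55/208z²
  R(z) = 1 + z + 55/208z².

Find x<0 with |R(x)|<1.
x=-0.59: |R|=0.5020
R=1: x+55/208x²=0 ⇒ x=−208/55=-3.7818; min R=1−1/(4·55/208)=0.0545>−1
Confirm numerically:
  x=-3.545: |R|=0.77801 <1
  x=-2.785: |R|=0.26592 <1
  x=-2.552: |R|=0.17011 <1
  x=-1.781: |R|=0.05774 <1
  x=-4.261: |R|=1.53990 >1
  x=-4.217: |R|=1.48526 >1
Stable set (-3.7818, 0).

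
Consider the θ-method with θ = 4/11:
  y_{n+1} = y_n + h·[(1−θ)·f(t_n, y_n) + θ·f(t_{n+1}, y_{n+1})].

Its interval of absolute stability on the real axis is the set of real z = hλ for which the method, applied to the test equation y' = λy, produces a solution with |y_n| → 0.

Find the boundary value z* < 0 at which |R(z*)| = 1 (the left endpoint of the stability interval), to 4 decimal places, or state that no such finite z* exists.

z* = -7.3333.

On y'=λy, z=hλ:
  y_{n+1} = y_n + z·[7/11·y_n + 4/11·y_{n+1}] ⇒ (1 − 4/11z)y_{n+1} = (1 + 7/11z)y_n
  ⇒ R(z) = (1 + 7/11z)/(1 − 4/11z).

Boundary: |R(x)|=1, x<0.
x=-0.66: |R|=0.4677
R=−1: 1+7/11x = −1+4/11x ⇒ -3/11x=2 ⇒ x=2/(-3/11)=-7.3333
Confirm numerically:
  x=-7.290: |R|=0.99676 <1
  x=-4.932: |R|=0.76556 <1
  x=-3.427: |R|=0.52570 <1
  x=-7.561: |R|=1.01656 >1
  x=-7.437: |R|=1.00763 >1
  x=-7.428: |R|=1.00698 >1
Stable set (-7.3333, 0).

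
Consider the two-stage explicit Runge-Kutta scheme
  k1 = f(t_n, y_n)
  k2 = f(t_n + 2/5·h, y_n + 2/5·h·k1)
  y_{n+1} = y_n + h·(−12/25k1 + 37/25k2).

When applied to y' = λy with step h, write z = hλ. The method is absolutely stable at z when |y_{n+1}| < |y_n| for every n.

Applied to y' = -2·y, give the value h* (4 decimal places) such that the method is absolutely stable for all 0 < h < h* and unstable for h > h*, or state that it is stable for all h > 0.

(-1.6892,0); λ=-2 ⇒ h* = (125/74)/2 = 0.8446.

Set f=λy, z=hλ:
  k1=λy_n ⇒ h·k1=z·y_n;  k2=λ(1+2/5z)y_n ⇒ h·k2=z(1+2/5z)y_n
  y_{n+1}/y_n = 1 − 12/25z + 37/25z(1+2/5z) = 1 + z + 74/125z²
  Hence R(z) = 1 + z + 74/125z².

Find x<0 with |R(x)|<1.
x=-0.4: |R|=0.6947
R=1: x+74/125x²=0 ⇒ x=−125/74=-1.6892; min R=1−1/(4·74/125)=0.5777>−1
Confirm numerically:
  x=-1.586: |R|=0.90311 <1
  x=-1.325: |R|=0.71433 <1
  x=-0.779: |R|=0.58025 <1
  x=-0.689: |R|=0.59203 <1
  x=-2.257: |R|=1.75868 >1
  x=-2.234: |R|=1.72053 >1
Interval (-1.6892, 0).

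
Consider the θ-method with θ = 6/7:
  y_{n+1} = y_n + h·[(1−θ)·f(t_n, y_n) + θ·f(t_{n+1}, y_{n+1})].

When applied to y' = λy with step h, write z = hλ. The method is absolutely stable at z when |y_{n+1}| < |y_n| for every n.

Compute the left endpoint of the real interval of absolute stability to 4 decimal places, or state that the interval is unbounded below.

Test eqn y'=λy, z=hλ:
  y_{n+1} = y_n + z·[1/7·y_n + 6/7·y_{n+1}] ⇒ (1 − 6/7z)y_{n+1} = (1 + 1/7z)y_n
  R(z) = (1 + 1/7z)/(1 − 6/7z).

Solve |R(x)|<1 on ℝ⁻.
x=-0.57: |R|=0.6171
x=-2: |R|=0.2632
x=-10: |R|=0.0448
x=-100: |R|=0.1532
θ=6/7≥1/2 ⇒ |1+1/7x|<|1−6/7x| ∀x<0 ⇒ interval (−∞,0).

unbounded; (−∞, 0).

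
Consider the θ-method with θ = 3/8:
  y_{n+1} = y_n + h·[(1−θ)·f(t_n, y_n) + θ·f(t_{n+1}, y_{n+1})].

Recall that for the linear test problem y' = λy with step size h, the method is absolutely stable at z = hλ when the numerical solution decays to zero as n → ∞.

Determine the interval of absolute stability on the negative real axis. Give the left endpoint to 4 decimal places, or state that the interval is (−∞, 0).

Test eqn y'=λy, z=hλ:
  y_{n+1} = y_n + z·[5/8·y_n + 3/8·y_{n+1}] ⇒ (1 − 3/8z)y_{n+1} = (1 + 5/8z)y_n
  Hence R(z) = (1 + 5/8z)/(1 − 3/8z).

Need |R(x)|<1, x<0.
x=-1.68: |R|=0.0307
R=−1: 1+5/8x = −1+3/8x ⇒ -1/4x=2 ⇒ x=2/(-1/4)=-8.0000
Confirm numerically:
  x=-5.219: |R|=0.76489 <1
  x=-3.736: |R|=0.55602 <1
  x=-3.592: |R|=0.53046 <1
  x=-8.118: |R|=1.00729 >1
  x=-8.088: |R|=1.00545 >1
Interval (-8.0000, 0).

(-8.0000, 0).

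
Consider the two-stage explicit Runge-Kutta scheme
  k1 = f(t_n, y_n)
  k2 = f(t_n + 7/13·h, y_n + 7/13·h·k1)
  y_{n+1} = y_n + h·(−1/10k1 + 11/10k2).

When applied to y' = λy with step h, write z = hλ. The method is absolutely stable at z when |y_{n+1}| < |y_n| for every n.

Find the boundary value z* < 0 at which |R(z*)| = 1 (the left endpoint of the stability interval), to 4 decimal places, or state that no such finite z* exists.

Set f=λy, z=hλ:
  k1=λy_n ⇒ h·k1=z·y_n;  k2=λ(1+7/13z)y_n ⇒ h·k2=z(1+7/13z)y_n
  y_{n+1}/y_n = 1 − 1/10z + 11/10z(1+7/13z) = 1 + z + 77/130z²
  R(z) = 1 + z + 77/130z².

Solve |R(x)|<1 on ℝ⁻.
x=-1.49: |R|=0.8250
R=1: x+77/130x²=0 ⇒ x=−130/77=-1.6883; min R=1−1/(4·77/130)=0.5779>−1
Confirm numerically:
  x=-1.652: |R|=0.96447 <1
  x=-1.519: |R|=0.84767 <1
  x=-0.834: |R|=0.57798 <1
  x=-2.206: |R|=1.67643 >1
  x=-1.895: |R|=1.23199 >1
  x=-1.728: |R|=1.04062 >1
Stable set (-1.6883, 0).

left endpoint -1.6883.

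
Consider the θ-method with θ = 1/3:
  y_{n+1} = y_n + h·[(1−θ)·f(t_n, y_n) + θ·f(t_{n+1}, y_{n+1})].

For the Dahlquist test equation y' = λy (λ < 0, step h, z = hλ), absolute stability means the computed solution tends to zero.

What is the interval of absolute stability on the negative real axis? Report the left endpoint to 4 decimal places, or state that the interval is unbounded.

On y'=λy, z=hλ:
  y_{n+1} = y_n + z·[2/3·y_n + 1/3·y_{n+1}] ⇒ (1 − 1/3z)y_{n+1} = (1 + 2/3z)y_n
  R(z) = (1 + 2/3z)/(1 − 1/3z).

Find x<0 with |R(x)|<1.
x=-0.36: |R|=0.6786
R=−1: 1+2/3x = −1+1/3x ⇒ -1/3x=2 ⇒ x=2/(-1/3)=-6.0000
Confirm numerically:
  x=-4.660: |R|=0.82507 <1
  x=-4.273: |R|=0.76255 <1
  x=-3.233: |R|=0.55607 <1
  x=-2.633: |R|=0.40227 <1
  x=-6.488: |R|=1.05143 >1
  x=-6.268: |R|=1.02892 >1
  x=-6.152: |R|=1.01661 >1
Interval (-6.0000, 0).

(-6.0000, 0).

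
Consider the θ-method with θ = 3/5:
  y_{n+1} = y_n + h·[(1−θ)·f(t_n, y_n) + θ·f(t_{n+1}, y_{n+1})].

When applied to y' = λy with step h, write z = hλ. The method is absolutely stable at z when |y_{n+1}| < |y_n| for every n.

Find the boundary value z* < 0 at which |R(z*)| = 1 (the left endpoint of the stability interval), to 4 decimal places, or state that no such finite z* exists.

(−∞, 0) — no finite endpoint.

On y'=λy, z=hλ:
  y_{n+1} = y_n + z·[2/5·y_n + 3/5·y_{n+1}] ⇒ (1 − 3/5z)y_{n+1} = (1 + 2/5z)y_n
  Hence R(z) = (1 + 2/5z)/(1 − 3/5z).

Boundary: |R(x)|=1, x<0.
x=-0.49: |R|=0.6213
x=-2: |R|=0.0909
x=-10: |R|=0.4286
x=-100: |R|=0.6393
θ=3/5≥1/2 ⇒ |1+2/5x|<|1−3/5x| ∀x<0 ⇒ unbounded interval.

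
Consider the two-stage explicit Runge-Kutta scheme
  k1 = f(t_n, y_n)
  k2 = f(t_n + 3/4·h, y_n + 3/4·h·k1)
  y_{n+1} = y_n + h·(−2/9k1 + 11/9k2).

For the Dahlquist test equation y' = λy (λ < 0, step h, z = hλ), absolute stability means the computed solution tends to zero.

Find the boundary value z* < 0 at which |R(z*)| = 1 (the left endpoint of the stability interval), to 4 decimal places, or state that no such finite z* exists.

Test eqn y'=λy, z=hλ:
  k1=λy_n ⇒ h·k1=z·y_n;  k2=λ(1+3/4z)y_n ⇒ h·k2=z(1+3/4z)y_n
  y_{n+1}/y_n = 1 − 2/9z + 11/9z(1+3/4z) = 1 + z + 11/12z²
  R(z) = 1 + z + 11/12z².

Boundary: |R(x)|=1, x<0.
x=-1.61: |R|=1.7661
R=1: x+11/12x²=0 ⇒ x=−12/11=-1.0909; min R=1−1/(4·11/12)=0.7273>−1
Confirm numerically:
  x=-1.042: |R|=0.95328 <1
  x=-0.857: |R|=0.81624 <1
  x=-0.534: |R|=0.72739 <1
  x=-1.490: |R|=1.54509 >1
  x=-1.451: |R|=1.47895 >1
  x=-1.126: |R|=1.03622 >1
Interval (-1.0909, 0).

z* = -1.0909.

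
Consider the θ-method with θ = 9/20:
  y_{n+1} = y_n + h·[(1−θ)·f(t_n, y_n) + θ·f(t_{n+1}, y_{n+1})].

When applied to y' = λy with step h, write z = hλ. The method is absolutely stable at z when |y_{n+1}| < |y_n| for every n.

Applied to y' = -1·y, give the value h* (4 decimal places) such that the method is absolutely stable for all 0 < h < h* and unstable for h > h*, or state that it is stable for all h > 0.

(-20.0000,0); λ=-1 ⇒ h* = (20)/1 = 20.0000.

With y'=λy (z=hλ):
  y_{n+1} = y_n + z·[11/20·y_n + 9/20·y_{n+1}] ⇒ (1 − 9/20z)y_{n+1} = (1 + 11/20z)y_n
  so R(z) = (1 + 11/20z)/(1 − 9/20z).

Solve |R(x)|<1 on ℝ⁻.
x=-1.01: |R|=0.3056
R=−1: 1+11/20x = −1+9/20x ⇒ -1/10x=2 ⇒ x=2/(-1/10)=-20.0000
Confirm numerically:
  x=-16.826: |R|=0.96297 <1
  x=-14.120: |R|=0.92004 <1
  x=-13.959: |R|=0.91704 <1
  x=-12.308: |R|=0.88236 <1
  x=-20.510: |R|=1.00499 >1
  x=-20.097: |R|=1.00097 >1
So |R|<1 on (-20.0000, 0).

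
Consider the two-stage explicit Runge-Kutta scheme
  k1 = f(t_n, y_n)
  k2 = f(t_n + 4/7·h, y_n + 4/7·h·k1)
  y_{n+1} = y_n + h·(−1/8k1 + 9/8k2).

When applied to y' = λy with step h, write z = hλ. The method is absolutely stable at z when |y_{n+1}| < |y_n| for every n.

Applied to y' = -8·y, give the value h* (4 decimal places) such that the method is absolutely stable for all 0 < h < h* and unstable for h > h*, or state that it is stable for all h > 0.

(-1.5556,0); λ=-8 ⇒ h* = (14/9)/8 = 0.1944.

Test eqn y'=λy, z=hλ:
  k1=λy_n ⇒ h·k1=z·y_n;  k2=λ(1+4/7z)y_n ⇒ h·k2=z(1+4/7z)y_n
  y_{n+1}/y_n = 1 − 1/8z + 9/8z(1+4/7z) = 1 + z + 9/14z²
  Hence R(z) = 1 + z + 9/14z².

Boundary: |R(x)|=1, x<0.
x=-1.75: |R|=1.2188
R=1: x+9/14x²=0 ⇒ x=−14/9=-1.5556; min R=1−1/(4·9/14)=0.6111>−1
Confirm numerically:
  x=-1.115: |R|=0.68422 <1
  x=-1.007: |R|=0.64489 <1
  x=-0.754: |R|=0.61147 <1
  x=-0.690: |R|=0.61606 <1
  x=-1.677: |R|=1.13093 >1
  x=-1.645: |R|=1.09459 >1
Stable set (-1.5556, 0).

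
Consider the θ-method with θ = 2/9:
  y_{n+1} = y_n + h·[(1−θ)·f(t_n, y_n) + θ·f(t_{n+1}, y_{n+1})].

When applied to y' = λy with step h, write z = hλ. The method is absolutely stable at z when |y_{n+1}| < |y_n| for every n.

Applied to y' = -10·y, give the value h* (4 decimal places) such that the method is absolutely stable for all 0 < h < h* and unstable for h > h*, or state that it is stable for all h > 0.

(-3.6000,0); λ=-10 ⇒ h* = (18/5)/10 = 0.3600.

On y'=λy, z=hλ:
  y_{n+1} = y_n + z·[7/9·y_n + 2/9·y_{n+1}] ⇒ (1 − 2/9z)y_{n+1} = (1 + 7/9z)y_n
  Hence R(z) = (1 + 7/9z)/(1 − 2/9z).

Find x<0 with |R(x)|<1.
x=-1: |R|=0.1818
R=−1: 1+7/9x = −1+2/9x ⇒ -5/9x=2 ⇒ x=2/(-5/9)=-3.6000
Confirm numerically:
  x=-3.307: |R|=0.90617 <1
  x=-2.607: |R|=0.65070 <1
  x=-2.145: |R|=0.45260 <1
  x=-4.157: |R|=1.16085 >1
  x=-3.738: |R|=1.04188 >1
So |R|<1 on (-3.6000, 0).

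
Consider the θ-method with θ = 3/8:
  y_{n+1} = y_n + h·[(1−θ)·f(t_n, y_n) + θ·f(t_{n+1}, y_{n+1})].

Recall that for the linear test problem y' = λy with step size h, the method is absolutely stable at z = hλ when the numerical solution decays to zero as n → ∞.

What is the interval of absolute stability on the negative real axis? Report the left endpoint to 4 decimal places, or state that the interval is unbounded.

(-8.0000, 0).

With y'=λy (z=hλ):
  y_{n+1} = y_n + z·[5/8·y_n + 3/8·y_{n+1}] ⇒ (1 − 3/8z)y_{n+1} = (1 + 5/8z)y_n
  Hence R(z) = (1 + 5/8z)/(1 − 3/8z).

Need |R(x)|<1, x<0.
x=-0.46: |R|=0.6077
R=−1: 1+5/8x = −1+3/8x ⇒ -1/4x=2 ⇒ x=2/(-1/4)=-8.0000
Confirm numerically:
  x=-7.151: |R|=0.94235 <1
  x=-4.051: |R|=0.60810 <1
  x=-3.548: |R|=0.52242 <1
  x=-8.479: |R|=1.02865 >1
  x=-8.329: |R|=1.01995 >1
So |R|<1 on (-8.0000, 0).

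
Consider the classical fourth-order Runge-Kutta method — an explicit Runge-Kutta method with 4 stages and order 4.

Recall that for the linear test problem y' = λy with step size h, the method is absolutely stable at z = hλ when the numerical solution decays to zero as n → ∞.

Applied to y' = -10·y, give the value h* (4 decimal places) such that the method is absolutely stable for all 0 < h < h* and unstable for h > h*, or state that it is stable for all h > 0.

On y'=λy, z=hλ:
  order 4, 4-stage ⇒ R(z)=1+z+z^2/2+z^3/6+z^4/24
  (e.g. R(-1.57)=0.27062, |R|=0.27062)

Boundary: |R(x)|=1, x<0.
x=-1.57: |R|=0.2706
|R(-1.18)|=0.3231 |R(-0.67)|=0.5127 |R(-0.62)|=0.5386
Bisect:
  x_lo=-3.1459 |R|=1.6944  x_hi=-0.1902 |R|=0.8268
  mid=-1.66802 |R|=0.27219 →hi
  mid=-2.40694 |R|=0.56416 →hi
  mid=-2.77641 |R|=0.98669 →hi
  mid=-2.96114 |R|=1.29915 →lo
  mid=-2.86877 |R|=1.13333 →lo
  mid=-2.82259 |R|=1.05770 →lo
  mid=-2.79950 |R|=1.02163 →lo
  mid=-2.78795 |R|=1.00402 →lo
  mid=-2.78218 |R|=0.99532 →hi
  ...
  [-2.78543,-2.78525] ⇒ x*=-2.7853
Stable set (-2.7853, 0).

(-2.7853,0); λ=-10 ⇒ h* = 0.2785.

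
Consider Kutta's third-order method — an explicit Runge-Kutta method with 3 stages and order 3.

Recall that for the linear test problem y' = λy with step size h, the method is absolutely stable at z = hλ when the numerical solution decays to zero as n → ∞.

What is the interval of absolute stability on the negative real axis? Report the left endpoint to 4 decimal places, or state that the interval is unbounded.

(-2.5127, 0).

On y'=λy, z=hλ:
  order 3, 3-stage ⇒ R(z)=1+z+z^2/2+z^3/6
  (e.g. R(-1.46)=0.08711, |R|=0.08711)

Need |R(x)|<1, x<0.
x=-1.46: |R|=0.0871
|R(-2.65)|=1.2404 |R(-0.61)|=0.5382 |R(-0.51)|=0.5979
Bisect:
  x_lo=-2.9264 |R|=1.8215  x_hi=-0.2324 |R|=0.7925
  mid=-1.57943 |R|=0.01120 →hi
  mid=-2.25294 |R|=0.62096 →hi
  mid=-2.58969 |R|=1.13107 →lo
  mid=-2.42131 |R|=0.85586 →hi
  mid=-2.50550 |R|=0.98813 →hi
  mid=-2.54760 |R|=1.05823 →lo
  mid=-2.52655 |R|=1.02284 →lo
  mid=-2.51603 |R|=1.00540 →lo
  mid=-2.51076 |R|=0.99675 →hi
  ...
  [-2.51290,-2.51274] ⇒ x*=-2.5127
Stable set (-2.5127, 0).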